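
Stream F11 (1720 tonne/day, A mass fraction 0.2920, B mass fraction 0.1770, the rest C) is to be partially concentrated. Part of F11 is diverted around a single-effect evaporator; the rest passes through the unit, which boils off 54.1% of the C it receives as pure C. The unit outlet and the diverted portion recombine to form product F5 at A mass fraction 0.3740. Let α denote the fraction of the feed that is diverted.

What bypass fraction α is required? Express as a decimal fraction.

0.237

All 1720×0.292 = 502.24 tonne/day of A reaches F5, so F5 = 502.24/0.374 = 1342.9 tonne/day and vapour = 377.11 tonne/day.
The evaporator receives (1−α)·1720 of feed at 0.531 C and removes 0.541 of that C:
0.541×0.531×(1−α)×1720 = 377.11
(1−α) = 377.11/494.11 = 0.7632;  α = 0.2368.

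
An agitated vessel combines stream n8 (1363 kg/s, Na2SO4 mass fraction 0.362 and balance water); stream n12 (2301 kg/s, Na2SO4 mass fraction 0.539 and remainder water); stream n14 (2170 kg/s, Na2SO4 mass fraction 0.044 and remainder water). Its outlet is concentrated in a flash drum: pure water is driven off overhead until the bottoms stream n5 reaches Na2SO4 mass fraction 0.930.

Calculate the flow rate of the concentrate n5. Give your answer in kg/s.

Na2SO4 entering = 1363×0.362 + 2301×0.539 + 2170×0.044 = 1829.1 kg/s.
All Na2SO4 reports to n5, so n5 = 1829.1/0.930 = 1966.8 kg/s.

1967 kg/s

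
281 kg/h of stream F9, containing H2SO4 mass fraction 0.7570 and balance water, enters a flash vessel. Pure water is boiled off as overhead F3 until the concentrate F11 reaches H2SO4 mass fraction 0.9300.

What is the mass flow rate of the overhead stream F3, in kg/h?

52.27 kg/h

H2SO4 is conserved: 281×0.757 = 212.72 kg/h all reports to the concentrate.
Concentrate = 212.72/(target fraction) = 228.73 kg/h.
Overhead = 281 − 228.73 = 52.272 kg/h.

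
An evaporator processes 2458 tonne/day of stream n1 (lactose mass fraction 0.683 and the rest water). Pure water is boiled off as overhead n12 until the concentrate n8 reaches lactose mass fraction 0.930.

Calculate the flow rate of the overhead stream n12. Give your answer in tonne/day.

652.8 tonne/day

lactose is conserved: 2458×0.683 = 1678.8 tonne/day all reports to the concentrate.
Concentrate = 1678.8/(target fraction) = 1805.2 tonne/day.
Overhead = 2458 − 1805.2 = 652.82 tonne/day.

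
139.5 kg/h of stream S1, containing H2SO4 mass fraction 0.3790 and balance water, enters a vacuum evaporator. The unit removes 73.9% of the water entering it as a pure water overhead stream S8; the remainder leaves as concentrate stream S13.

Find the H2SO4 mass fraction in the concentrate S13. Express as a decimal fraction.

0.7004

H2SO4 is not removed: 139.5×0.379 = 52.87 kg/h of H2SO4 enters S13.
water entering = 139.5×0.621 = 86.629 kg/h; overhead removed = 0.739×86.629 = 64.019 kg/h.
Concentrate = 139.5 − 64.019 = 75.481 kg/h.
Mass fraction = 52.87/75.481 = 0.7004.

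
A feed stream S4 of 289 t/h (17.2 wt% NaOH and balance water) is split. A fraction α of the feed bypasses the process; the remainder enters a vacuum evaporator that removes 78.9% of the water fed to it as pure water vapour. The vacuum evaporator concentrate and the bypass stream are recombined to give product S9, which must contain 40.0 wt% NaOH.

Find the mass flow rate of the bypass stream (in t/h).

36.85 t/h

All 289×0.172 = 49.708 t/h of NaOH reaches S9, so S9 = 49.708/0.400 = 124.27 t/h and vapour = 164.73 t/h.
The evaporator receives (1−α)·289 of feed at 0.828 water and removes 0.789 of that water:
0.789×0.828×(1−α)×289 = 164.73
(1−α) = 164.73/188.8 = 0.8725;  α = 0.1275.
Bypass flow = 0.1275×289 = 36.846 t/h.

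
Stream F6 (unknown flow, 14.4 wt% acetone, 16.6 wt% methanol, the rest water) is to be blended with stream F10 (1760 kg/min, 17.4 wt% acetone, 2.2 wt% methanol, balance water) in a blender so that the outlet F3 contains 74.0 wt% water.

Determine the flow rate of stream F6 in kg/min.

Let F6 be the unknown flow. Total out = 1760 + F6.
water balance: 1415 + 0.690·F6 = 0.740·(1760 + F6)
(0.690 − 0.740)·F6 = 0.740×1760 − 1415 = -112.64
F6 = -112.64 / -0.050 = 2252.8 kg/min

2253 kg/min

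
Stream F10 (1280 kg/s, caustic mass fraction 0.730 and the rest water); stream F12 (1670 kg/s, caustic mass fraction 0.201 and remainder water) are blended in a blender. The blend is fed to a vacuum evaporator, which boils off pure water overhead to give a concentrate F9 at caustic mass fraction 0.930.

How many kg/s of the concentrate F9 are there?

caustic entering = 1280×0.730 + 1670×0.201 = 1270.1 kg/s.
All caustic reports to F9, so F9 = 1270.1/0.930 = 1365.7 kg/s.

1366 kg/s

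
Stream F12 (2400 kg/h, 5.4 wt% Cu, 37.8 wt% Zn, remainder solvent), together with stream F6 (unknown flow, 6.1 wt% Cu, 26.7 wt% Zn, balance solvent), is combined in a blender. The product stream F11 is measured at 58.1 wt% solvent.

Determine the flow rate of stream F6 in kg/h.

342.9 kg/h

Let F6 be the unknown flow. Total out = 2400 + F6.
solvent balance: 1363.2 + 0.672·F6 = 0.581·(2400 + F6)
(0.672 − 0.581)·F6 = 0.581×2400 − 1363.2 = 31.2
F6 = 31.2 / 0.091 = 342.86 kg/h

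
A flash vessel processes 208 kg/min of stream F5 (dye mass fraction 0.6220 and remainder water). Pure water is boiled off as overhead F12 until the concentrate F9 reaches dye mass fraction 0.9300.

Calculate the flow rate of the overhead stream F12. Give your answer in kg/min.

dye is conserved: 208×0.622 = 129.38 kg/min all reports to the concentrate.
Concentrate = 129.38/(target fraction) = 139.11 kg/min.
Overhead = 208 − 139.11 = 68.886 kg/min.

68.89 kg/min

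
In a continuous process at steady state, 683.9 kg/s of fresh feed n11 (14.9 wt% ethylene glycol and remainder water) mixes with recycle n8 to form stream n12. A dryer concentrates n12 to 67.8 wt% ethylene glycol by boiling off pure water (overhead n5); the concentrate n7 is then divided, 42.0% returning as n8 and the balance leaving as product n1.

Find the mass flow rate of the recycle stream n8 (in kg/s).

Overall ethylene glycol balance (none leaves overhead): ethylene glycol in fresh feed = ethylene glycol in product, i.e. 683.9×0.149 = (1−0.420)·n7·0.678.
n7 = 101.9/(0.678×0.580) = 259.13 kg/s.
Recycle n8 = 0.420×259.13 = 108.84 kg/s.

108.8 kg/s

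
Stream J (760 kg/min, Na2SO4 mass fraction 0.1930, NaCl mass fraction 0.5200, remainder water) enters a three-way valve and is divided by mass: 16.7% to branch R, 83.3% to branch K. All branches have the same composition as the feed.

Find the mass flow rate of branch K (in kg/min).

633.1 kg/min

Branch K flow = 0.833×760 = 633.08 kg/min.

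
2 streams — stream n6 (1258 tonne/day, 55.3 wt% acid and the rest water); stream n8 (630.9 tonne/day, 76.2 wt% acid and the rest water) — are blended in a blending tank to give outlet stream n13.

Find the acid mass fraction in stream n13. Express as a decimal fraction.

0.623

Total flow out = 1258 + 630.9 = 1888.9 tonne/day.
acid in = 1258×0.553 + 630.9×0.762 = 1176.4 tonne/day.
acid mass fraction in n13 = 1176.4/1888.9 = 0.623.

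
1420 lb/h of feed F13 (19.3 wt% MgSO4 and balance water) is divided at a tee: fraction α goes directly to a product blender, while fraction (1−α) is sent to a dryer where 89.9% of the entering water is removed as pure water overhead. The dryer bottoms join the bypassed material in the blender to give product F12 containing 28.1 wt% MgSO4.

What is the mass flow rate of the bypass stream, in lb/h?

807 lb/h

All 1420×0.193 = 274.06 lb/h of MgSO4 reaches F12, so F12 = 274.06/0.281 = 975.3 lb/h and vapour = 444.7 lb/h.
The evaporator receives (1−α)·1420 of feed at 0.807 water and removes 0.899 of that water:
0.899×0.807×(1−α)×1420 = 444.7
(1−α) = 444.7/1030.2 = 0.4317;  α = 0.5683.
Bypass flow = 0.5683×1420 = 807.04 lb/h.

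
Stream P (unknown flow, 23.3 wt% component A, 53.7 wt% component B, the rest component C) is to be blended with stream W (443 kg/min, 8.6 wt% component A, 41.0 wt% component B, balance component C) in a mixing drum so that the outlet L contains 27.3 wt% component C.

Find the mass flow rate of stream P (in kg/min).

2380 kg/min

Let P be the unknown flow. Total out = 443 + P.
component C balance: 223.27 + 0.230·P = 0.273·(443 + P)
(0.230 − 0.273)·P = 0.273×443 − 223.27 = -102.33
P = -102.33 / -0.043 = 2379.8 kg/min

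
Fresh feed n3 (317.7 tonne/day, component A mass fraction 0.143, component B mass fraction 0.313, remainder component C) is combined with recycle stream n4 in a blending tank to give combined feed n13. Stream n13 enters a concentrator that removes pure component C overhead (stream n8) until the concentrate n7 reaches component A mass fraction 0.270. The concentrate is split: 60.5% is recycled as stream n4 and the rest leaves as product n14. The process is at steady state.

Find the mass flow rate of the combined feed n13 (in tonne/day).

575.4 tonne/day

Overall component A balance (none leaves overhead): component A in fresh feed = component A in product, i.e. 317.7×0.143 = (1−0.605)·n7·0.270.
n7 = 45.431/(0.270×0.395) = 425.98 tonne/day.
Recycle n4 = 0.605×425.98 = 257.72 tonne/day.
Combined feed n13 = 317.7 + 257.72 = 575.42 tonne/day.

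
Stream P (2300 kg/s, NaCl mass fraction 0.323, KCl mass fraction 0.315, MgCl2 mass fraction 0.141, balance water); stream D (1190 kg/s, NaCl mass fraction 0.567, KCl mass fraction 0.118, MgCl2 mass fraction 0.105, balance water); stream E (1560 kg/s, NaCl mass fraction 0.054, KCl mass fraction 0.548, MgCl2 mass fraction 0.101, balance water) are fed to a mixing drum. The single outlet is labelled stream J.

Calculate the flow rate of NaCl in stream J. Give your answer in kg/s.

NaCl out = NaCl in = 2300×0.323 + 1190×0.567 + 1560×0.054 = 1501.9 kg/s.

1502 kg/s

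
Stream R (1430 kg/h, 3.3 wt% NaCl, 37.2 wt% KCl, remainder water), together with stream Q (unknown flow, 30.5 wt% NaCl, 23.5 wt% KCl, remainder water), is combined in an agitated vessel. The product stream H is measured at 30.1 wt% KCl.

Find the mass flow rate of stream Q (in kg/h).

Let Q be the unknown flow. Total out = 1430 + Q.
KCl balance: 531.96 + 0.235·Q = 0.301·(1430 + Q)
(0.235 − 0.301)·Q = 0.301×1430 − 531.96 = -101.53
Q = -101.53 / -0.066 = 1538.3 kg/h

1538 kg/h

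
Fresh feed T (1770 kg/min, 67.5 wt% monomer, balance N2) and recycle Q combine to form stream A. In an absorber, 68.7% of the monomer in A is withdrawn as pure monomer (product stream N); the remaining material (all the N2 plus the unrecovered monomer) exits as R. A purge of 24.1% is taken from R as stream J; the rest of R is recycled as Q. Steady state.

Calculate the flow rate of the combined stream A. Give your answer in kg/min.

N2 enters only via T and leaves only via the purge: 1770×0.325 = 0.241×(N2 in R), and the absorber passes all N2, so N2 in A = N2 in R = 2386.9 kg/min.
monomer in A: m_A = 1770×0.675 + (1−0.241)·(1−0.687)·m_A, so m_A = 1194.8/0.7624 = 1567 kg/min.
A = 1567 + 2386.9 = 3954 kg/min.

3954 kg/min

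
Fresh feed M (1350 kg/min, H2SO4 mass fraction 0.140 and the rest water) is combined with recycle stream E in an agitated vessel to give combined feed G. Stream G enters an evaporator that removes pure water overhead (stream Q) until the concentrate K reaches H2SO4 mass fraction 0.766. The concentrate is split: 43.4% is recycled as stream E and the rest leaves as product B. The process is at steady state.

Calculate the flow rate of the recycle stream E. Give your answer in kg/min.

Overall H2SO4 balance (none leaves overhead): H2SO4 in fresh feed = H2SO4 in product, i.e. 1350×0.140 = (1−0.434)·K·0.766.
K = 189/(0.766×0.566) = 435.93 kg/min.
Recycle E = 0.434×435.93 = 189.19 kg/min.

189.2 kg/min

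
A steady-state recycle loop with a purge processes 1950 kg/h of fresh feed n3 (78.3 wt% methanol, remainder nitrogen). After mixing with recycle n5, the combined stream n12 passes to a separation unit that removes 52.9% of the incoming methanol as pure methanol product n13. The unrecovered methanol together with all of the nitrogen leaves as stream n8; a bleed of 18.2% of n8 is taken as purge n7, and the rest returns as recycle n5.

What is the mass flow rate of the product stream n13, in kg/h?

methanol in n12: m_A = 1950×0.783 + (1−0.182)·(1−0.529)·m_A, so m_A = 1526.9/0.6147 = 2483.8 kg/h.
Product n13 = 0.529×2483.8 = 1313.9 kg/h.

1314 kg/h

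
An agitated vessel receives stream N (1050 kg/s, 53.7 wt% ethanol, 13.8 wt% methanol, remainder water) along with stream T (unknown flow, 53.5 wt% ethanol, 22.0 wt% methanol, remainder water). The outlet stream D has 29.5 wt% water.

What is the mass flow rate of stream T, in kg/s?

630 kg/s

Let T be the unknown flow. Total out = 1050 + T.
water balance: 341.25 + 0.245·T = 0.295·(1050 + T)
(0.245 − 0.295)·T = 0.295×1050 − 341.25 = -31.5
T = -31.5 / -0.050 = 630 kg/s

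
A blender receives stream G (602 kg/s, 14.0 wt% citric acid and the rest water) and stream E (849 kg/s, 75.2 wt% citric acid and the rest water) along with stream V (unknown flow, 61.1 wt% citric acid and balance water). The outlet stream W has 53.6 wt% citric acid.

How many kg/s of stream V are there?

733.4 kg/s

Let V be the unknown flow. Total out = 1451 + V.
citric acid balance: 722.73 + 0.611·V = 0.536·(1451 + V)
(0.611 − 0.536)·V = 0.536×1451 − 722.73 = 55.008
V = 55.008 / 0.075 = 733.44 kg/s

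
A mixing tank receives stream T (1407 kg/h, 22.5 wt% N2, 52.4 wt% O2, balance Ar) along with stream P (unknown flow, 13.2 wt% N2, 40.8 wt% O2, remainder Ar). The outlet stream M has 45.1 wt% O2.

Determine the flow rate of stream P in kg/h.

Let P be the unknown flow. Total out = 1407 + P.
O2 balance: 737.27 + 0.408·P = 0.451·(1407 + P)
(0.408 − 0.451)·P = 0.451×1407 − 737.27 = -102.71
P = -102.71 / -0.043 = 2388.6 kg/h

2389 kg/h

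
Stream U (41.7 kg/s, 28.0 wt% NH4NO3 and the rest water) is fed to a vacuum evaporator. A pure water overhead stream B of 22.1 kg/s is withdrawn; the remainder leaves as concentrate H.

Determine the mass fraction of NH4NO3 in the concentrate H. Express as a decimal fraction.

0.596

NH4NO3 is not removed: 41.7×0.280 = 11.676 kg/s of NH4NO3 enters H.
Concentrate = 41.7 − 22.1 = 19.6 kg/s.
Mass fraction = 11.676/19.6 = 0.596.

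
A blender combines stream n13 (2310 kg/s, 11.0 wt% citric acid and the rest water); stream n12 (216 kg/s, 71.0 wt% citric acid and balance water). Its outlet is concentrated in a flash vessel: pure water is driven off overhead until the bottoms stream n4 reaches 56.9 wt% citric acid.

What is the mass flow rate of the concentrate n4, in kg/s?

citric acid entering = 2310×0.110 + 216×0.710 = 407.46 kg/s.
All citric acid reports to n4, so n4 = 407.46/0.569 = 716.1 kg/s.

716.1 kg/s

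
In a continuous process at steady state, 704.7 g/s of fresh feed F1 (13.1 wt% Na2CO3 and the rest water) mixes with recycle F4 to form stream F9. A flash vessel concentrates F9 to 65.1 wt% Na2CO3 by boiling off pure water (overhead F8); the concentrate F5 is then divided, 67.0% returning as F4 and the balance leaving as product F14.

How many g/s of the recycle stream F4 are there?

287.9 g/s

Overall Na2CO3 balance (none leaves overhead): Na2CO3 in fresh feed = Na2CO3 in product, i.e. 704.7×0.131 = (1−0.670)·F5·0.651.
F5 = 92.316/(0.651×0.330) = 429.72 g/s.
Recycle F4 = 0.670×429.72 = 287.91 g/s.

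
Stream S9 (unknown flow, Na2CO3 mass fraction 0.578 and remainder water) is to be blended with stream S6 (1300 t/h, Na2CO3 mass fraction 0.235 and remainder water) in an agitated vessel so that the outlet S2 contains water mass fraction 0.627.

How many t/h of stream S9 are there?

875.1 t/h

Let S9 be the unknown flow. Total out = 1300 + S9.
water balance: 994.5 + 0.422·S9 = 0.627·(1300 + S9)
(0.422 − 0.627)·S9 = 0.627×1300 − 994.5 = -179.4
S9 = -179.4 / -0.205 = 875.12 t/h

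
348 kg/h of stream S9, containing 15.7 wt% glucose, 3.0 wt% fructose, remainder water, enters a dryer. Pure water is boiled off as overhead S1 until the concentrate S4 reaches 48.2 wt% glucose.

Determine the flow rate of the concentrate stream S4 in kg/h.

glucose is conserved: 348×0.157 = 54.636 kg/h all reports to the concentrate.
Concentrate = 54.636/(target fraction) = 113.35 kg/h.

113.4 kg/h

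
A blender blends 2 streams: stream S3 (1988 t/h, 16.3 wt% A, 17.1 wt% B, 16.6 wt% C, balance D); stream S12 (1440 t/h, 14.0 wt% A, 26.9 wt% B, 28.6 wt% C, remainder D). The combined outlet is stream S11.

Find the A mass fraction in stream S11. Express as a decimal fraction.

0.153

Total flow out = 1988 + 1440 = 3428 t/h.
A in = 1988×0.163 + 1440×0.140 = 525.64 t/h.
A mass fraction in S11 = 525.64/3428 = 0.153.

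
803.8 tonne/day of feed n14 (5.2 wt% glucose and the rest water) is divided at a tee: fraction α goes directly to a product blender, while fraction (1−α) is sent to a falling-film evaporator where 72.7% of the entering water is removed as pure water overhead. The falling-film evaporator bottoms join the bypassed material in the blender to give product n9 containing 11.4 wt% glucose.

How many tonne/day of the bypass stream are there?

All 803.8×0.052 = 41.798 tonne/day of glucose reaches n9, so n9 = 41.798/0.114 = 366.65 tonne/day and vapour = 437.15 tonne/day.
The evaporator receives (1−α)·803.8 of feed at 0.948 water and removes 0.727 of that water:
0.727×0.948×(1−α)×803.8 = 437.15
(1−α) = 437.15/553.98 = 0.7891;  α = 0.2109.
Bypass flow = 0.2109×803.8 = 169.5 tonne/day.

169.5 tonne/day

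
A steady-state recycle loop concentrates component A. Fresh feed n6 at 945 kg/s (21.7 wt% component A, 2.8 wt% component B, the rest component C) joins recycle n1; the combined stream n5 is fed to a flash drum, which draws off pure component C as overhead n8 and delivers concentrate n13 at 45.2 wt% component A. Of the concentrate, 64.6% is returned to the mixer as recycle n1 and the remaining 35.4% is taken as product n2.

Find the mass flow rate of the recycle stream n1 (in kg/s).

827.9 kg/s

Overall component A balance (none leaves overhead): component A in fresh feed = component A in product, i.e. 945×0.217 = (1−0.646)·n13·0.452.
n13 = 205.06/(0.452×0.354) = 1281.6 kg/s.
Recycle n1 = 0.646×1281.6 = 827.91 kg/s.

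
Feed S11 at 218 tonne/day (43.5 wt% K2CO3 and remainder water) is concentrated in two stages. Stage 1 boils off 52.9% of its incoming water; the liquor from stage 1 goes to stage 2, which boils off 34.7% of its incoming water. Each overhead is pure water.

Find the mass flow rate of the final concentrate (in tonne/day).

water in feed = 218×0.565 = 123.17 tonne/day.
After stage 1: water left = (1−0.529)×123.17 = 58.013; stream total = 152.84 tonne/day.
After stage 2: water left = (1−0.347)×58.013 = 37.883; final concentrate = 132.71 tonne/day.

132.7 tonne/day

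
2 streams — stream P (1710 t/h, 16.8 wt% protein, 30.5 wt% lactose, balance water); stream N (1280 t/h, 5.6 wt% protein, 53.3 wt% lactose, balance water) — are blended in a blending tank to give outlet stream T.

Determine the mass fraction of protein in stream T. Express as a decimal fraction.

0.120

Total flow out = 1710 + 1280 = 2990 t/h.
protein in = 1710×0.168 + 1280×0.056 = 358.96 t/h.
protein mass fraction in T = 358.96/2990 = 0.120.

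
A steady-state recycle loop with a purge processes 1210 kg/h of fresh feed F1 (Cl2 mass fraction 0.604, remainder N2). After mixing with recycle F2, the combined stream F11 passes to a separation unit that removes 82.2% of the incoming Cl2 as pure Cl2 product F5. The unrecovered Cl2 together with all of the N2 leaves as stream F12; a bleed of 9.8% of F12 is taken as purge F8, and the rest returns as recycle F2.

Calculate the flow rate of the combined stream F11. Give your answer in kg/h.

N2 enters only via F1 and leaves only via the purge: 1210×0.396 = 0.098×(N2 in F12), and the separation unit passes all N2, so N2 in F11 = N2 in F12 = 4889.4 kg/h.
Cl2 in F11: m_A = 1210×0.604 + (1−0.098)·(1−0.822)·m_A, so m_A = 730.84/0.8394 = 870.62 kg/h.
F11 = 870.62 + 4889.4 = 5760 kg/h.

5760 kg/h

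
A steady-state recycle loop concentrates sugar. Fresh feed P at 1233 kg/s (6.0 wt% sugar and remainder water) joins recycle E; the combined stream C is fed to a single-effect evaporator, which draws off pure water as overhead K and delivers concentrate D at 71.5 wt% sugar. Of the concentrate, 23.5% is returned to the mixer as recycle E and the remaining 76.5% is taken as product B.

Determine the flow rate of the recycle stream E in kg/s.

31.78 kg/s

Overall sugar balance (none leaves overhead): sugar in fresh feed = sugar in product, i.e. 1233×0.060 = (1−0.235)·D·0.715.
D = 73.98/(0.715×0.765) = 135.25 kg/s.
Recycle E = 0.235×135.25 = 31.784 kg/s.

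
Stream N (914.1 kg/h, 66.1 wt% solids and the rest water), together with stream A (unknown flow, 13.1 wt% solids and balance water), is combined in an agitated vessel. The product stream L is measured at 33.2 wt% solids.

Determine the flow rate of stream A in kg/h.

1496 kg/h

Let A be the unknown flow. Total out = 914.1 + A.
solids balance: 604.22 + 0.131·A = 0.332·(914.1 + A)
(0.131 − 0.332)·A = 0.332×914.1 − 604.22 = -300.74
A = -300.74 / -0.201 = 1496.2 kg/h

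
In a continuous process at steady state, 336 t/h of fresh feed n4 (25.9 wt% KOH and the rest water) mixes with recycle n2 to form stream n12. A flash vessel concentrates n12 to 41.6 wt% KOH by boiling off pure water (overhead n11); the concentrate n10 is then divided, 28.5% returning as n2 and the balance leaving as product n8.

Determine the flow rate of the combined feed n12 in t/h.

419.4 t/h

Overall KOH balance (none leaves overhead): KOH in fresh feed = KOH in product, i.e. 336×0.259 = (1−0.285)·n10·0.416.
n10 = 87.024/(0.416×0.715) = 292.58 t/h.
Recycle n2 = 0.285×292.58 = 83.384 t/h.
Combined feed n12 = 336 + 83.384 = 419.38 t/h.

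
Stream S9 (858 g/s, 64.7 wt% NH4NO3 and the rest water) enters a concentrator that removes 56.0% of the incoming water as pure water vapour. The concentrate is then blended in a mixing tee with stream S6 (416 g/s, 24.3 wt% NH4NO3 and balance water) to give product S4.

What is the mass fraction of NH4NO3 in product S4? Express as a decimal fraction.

0.594

Vapour removed = 0.560×0.353×858 = 169.61 g/s; concentrate = 688.39 g/s.
NH4NO3 reaching the mixer = 555.13 (from concentrate) + 416×0.243 = 656.21 g/s.
Product flow = 688.39 + 416 = 1104.4 g/s; NH4NO3 fraction = 0.594.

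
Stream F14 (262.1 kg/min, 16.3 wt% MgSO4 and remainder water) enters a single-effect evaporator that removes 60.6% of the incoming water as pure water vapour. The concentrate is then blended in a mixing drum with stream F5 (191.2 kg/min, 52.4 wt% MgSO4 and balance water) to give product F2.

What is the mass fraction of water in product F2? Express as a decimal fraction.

Vapour removed = 0.606×0.837×262.1 = 132.94 kg/min; concentrate = 129.16 kg/min.
water reaching the mixer = 86.435 (from concentrate) + 191.2×0.476 = 177.45 kg/min.
Product flow = 129.16 + 191.2 = 320.36 kg/min; water fraction = 0.554.

0.554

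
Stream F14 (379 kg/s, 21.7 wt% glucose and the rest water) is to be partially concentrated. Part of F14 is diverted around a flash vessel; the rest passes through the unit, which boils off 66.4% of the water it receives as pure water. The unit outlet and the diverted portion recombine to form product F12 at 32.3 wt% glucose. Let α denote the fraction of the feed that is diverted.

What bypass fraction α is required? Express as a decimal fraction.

0.369

All 379×0.217 = 82.243 kg/s of glucose reaches F12, so F12 = 82.243/0.323 = 254.62 kg/s and vapour = 124.38 kg/s.
The evaporator receives (1−α)·379 of feed at 0.783 water and removes 0.664 of that water:
0.664×0.783×(1−α)×379 = 124.38
(1−α) = 124.38/197.05 = 0.6312;  α = 0.3688.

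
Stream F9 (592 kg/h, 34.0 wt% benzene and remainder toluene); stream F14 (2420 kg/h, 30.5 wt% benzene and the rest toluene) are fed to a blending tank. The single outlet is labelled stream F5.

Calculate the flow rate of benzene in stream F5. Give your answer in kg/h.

939.4 kg/h

benzene out = benzene in = 592×0.340 + 2420×0.305 = 939.38 kg/h.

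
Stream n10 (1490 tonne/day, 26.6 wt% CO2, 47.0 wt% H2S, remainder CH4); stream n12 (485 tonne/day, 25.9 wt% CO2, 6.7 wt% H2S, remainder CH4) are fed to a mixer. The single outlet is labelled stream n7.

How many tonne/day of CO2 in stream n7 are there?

CO2 out = CO2 in = 1490×0.266 + 485×0.259 = 521.96 tonne/day.

522 tonne/day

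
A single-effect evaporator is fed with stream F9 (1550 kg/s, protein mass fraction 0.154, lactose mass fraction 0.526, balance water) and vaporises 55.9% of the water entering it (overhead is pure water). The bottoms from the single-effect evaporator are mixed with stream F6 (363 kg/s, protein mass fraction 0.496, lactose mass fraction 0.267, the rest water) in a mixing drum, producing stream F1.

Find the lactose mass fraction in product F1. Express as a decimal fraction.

0.558

Vapour removed = 0.559×0.320×1550 = 277.26 kg/s; concentrate = 1272.7 kg/s.
lactose reaching the mixer = 815.3 (from concentrate) + 363×0.267 = 912.22 kg/s.
Product flow = 1272.7 + 363 = 1635.7 kg/s; lactose fraction = 0.558.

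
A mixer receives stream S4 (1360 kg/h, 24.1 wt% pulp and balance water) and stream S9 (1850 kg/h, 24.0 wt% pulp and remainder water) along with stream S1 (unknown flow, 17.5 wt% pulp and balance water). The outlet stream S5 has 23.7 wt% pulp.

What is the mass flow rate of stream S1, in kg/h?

Let S1 be the unknown flow. Total out = 3210 + S1.
pulp balance: 771.76 + 0.175·S1 = 0.237·(3210 + S1)
(0.175 − 0.237)·S1 = 0.237×3210 − 771.76 = -10.99
S1 = -10.99 / -0.062 = 177.26 kg/h

177.3 kg/h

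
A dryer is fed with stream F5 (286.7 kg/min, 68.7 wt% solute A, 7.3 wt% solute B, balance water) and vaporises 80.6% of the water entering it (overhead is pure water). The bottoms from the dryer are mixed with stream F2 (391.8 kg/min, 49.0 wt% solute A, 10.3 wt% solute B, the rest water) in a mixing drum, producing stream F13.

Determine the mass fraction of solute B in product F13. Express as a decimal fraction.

Vapour removed = 0.806×0.240×286.7 = 55.459 kg/min; concentrate = 231.24 kg/min.
solute B reaching the mixer = 20.929 (from concentrate) + 391.8×0.103 = 61.284 kg/min.
Product flow = 231.24 + 391.8 = 623.04 kg/min; solute B fraction = 0.0984.

0.0984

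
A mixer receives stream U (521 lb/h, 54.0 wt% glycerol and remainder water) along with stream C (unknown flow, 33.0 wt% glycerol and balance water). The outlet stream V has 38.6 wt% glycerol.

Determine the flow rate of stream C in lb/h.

Let C be the unknown flow. Total out = 521 + C.
glycerol balance: 281.34 + 0.330·C = 0.386·(521 + C)
(0.330 − 0.386)·C = 0.386×521 − 281.34 = -80.234
C = -80.234 / -0.056 = 1432.8 lb/h

1433 lb/h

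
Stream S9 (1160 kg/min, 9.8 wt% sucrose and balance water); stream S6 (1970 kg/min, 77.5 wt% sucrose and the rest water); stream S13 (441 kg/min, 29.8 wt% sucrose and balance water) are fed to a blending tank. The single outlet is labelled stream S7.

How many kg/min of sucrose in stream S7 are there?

1772 kg/min

sucrose out = sucrose in = 1160×0.098 + 1970×0.775 + 441×0.298 = 1771.8 kg/min.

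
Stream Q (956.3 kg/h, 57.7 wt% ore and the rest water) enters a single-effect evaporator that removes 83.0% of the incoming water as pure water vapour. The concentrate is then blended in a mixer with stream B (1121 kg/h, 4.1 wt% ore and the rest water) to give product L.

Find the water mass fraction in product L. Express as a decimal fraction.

0.657

Vapour removed = 0.830×0.423×956.3 = 335.75 kg/h; concentrate = 620.55 kg/h.
water reaching the mixer = 68.768 (from concentrate) + 1121×0.959 = 1143.8 kg/h.
Product flow = 620.55 + 1121 = 1741.6 kg/h; water fraction = 0.657.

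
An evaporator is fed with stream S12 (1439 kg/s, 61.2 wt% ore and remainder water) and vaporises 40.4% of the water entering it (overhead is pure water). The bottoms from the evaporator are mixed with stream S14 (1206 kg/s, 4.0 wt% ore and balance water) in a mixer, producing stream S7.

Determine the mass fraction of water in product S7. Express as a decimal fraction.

0.6161

Vapour removed = 0.404×0.388×1439 = 225.57 kg/s; concentrate = 1213.4 kg/s.
water reaching the mixer = 332.77 (from concentrate) + 1206×0.960 = 1490.5 kg/s.
Product flow = 1213.4 + 1206 = 2419.4 kg/s; water fraction = 0.6161.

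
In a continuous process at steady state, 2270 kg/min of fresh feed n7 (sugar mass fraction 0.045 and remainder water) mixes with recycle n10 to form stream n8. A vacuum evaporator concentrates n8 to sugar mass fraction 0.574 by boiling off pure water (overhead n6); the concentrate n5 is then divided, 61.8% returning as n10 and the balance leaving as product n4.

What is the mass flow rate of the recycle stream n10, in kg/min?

287.9 kg/min

Overall sugar balance (none leaves overhead): sugar in fresh feed = sugar in product, i.e. 2270×0.045 = (1−0.618)·n5·0.574.
n5 = 102.15/(0.574×0.382) = 465.87 kg/min.
Recycle n10 = 0.618×465.87 = 287.91 kg/min.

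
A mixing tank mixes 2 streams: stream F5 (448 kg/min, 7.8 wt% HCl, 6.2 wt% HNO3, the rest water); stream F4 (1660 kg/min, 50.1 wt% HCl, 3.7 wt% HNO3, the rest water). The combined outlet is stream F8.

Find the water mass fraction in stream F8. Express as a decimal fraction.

0.547

Total flow out = 448 + 1660 = 2108 kg/min.
water in = 448×0.860 + 1660×0.462 = 1152.2 kg/min.
water mass fraction in F8 = 1152.2/2108 = 0.547.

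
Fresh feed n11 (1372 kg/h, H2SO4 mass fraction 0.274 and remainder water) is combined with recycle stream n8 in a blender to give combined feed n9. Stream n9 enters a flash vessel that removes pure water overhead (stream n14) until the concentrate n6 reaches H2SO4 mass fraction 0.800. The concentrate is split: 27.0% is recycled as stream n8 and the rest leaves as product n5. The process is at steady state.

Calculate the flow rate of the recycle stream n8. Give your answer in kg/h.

173.8 kg/h

Overall H2SO4 balance (none leaves overhead): H2SO4 in fresh feed = H2SO4 in product, i.e. 1372×0.274 = (1−0.270)·n6·0.800.
n6 = 375.93/(0.800×0.730) = 643.71 kg/h.
Recycle n8 = 0.270×643.71 = 173.8 kg/h.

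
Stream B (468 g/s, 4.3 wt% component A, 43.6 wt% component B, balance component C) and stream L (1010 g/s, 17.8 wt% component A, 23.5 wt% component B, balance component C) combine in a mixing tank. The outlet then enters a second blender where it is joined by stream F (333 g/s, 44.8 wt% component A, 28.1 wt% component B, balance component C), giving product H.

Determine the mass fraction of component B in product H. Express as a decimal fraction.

Overall, product flow = 1811 g/s.
component B in = 468×0.436 + 1010×0.235 + 333×0.281 = 534.97 g/s.
component B fraction in H = 0.2954.

0.2954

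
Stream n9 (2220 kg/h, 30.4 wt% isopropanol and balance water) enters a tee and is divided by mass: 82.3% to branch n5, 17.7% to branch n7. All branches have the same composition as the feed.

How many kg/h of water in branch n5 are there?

1272 kg/h

Branch n5 total = 0.823×2220 = 1827.1 kg/h.
water in n5 = 0.696×1827.1 = 1271.6 kg/h.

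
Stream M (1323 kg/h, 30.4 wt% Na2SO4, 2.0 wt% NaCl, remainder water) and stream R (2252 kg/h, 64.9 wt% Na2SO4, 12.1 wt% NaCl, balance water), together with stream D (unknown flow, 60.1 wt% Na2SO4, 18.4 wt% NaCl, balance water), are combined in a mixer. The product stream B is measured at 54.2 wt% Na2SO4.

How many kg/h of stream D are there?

Let D be the unknown flow. Total out = 3575 + D.
Na2SO4 balance: 1863.7 + 0.601·D = 0.542·(3575 + D)
(0.601 − 0.542)·D = 0.542×3575 − 1863.7 = 73.91
D = 73.91 / 0.059 = 1252.7 kg/h

1253 kg/h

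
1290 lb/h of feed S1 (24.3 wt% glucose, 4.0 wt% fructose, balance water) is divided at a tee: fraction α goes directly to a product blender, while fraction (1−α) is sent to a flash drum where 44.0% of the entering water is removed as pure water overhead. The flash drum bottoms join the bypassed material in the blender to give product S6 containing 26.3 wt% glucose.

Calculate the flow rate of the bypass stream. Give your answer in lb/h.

979 lb/h

All 1290×0.243 = 313.47 lb/h of glucose reaches S6, so S6 = 313.47/0.263 = 1191.9 lb/h and vapour = 98.099 lb/h.
The evaporator receives (1−α)·1290 of feed at 0.717 water and removes 0.440 of that water:
0.440×0.717×(1−α)×1290 = 98.099
(1−α) = 98.099/406.97 = 0.2410;  α = 0.7590.
Bypass flow = 0.7590×1290 = 979.05 lb/h.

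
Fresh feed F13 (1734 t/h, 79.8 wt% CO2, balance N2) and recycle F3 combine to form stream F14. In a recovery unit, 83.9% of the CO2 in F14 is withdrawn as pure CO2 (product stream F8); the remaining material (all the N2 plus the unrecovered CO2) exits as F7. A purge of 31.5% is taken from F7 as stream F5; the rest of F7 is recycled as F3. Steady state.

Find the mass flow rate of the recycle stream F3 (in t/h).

933.2 t/h

N2 enters only via F13 and leaves only via the purge: 1734×0.202 = 0.315×(N2 in F7), and the recovery unit passes all N2, so N2 in F14 = N2 in F7 = 1112 t/h.
CO2 in F14: m_A = 1734×0.798 + (1−0.315)·(1−0.839)·m_A, so m_A = 1383.7/0.8897 = 1555.3 t/h.
F7 = (1−0.839)×1555.3 + 1112 = 1362.4 t/h.
Recycle F3 = (1−0.315)×1362.4 = 933.21 t/h.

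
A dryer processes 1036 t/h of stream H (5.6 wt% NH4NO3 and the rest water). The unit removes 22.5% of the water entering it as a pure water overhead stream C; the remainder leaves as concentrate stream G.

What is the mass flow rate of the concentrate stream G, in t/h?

water entering = 1036×0.944 = 977.98 t/h; overhead removed = 0.225×977.98 = 220.05 t/h.
Concentrate = 1036 − 220.05 = 815.95 t/h.

816 t/h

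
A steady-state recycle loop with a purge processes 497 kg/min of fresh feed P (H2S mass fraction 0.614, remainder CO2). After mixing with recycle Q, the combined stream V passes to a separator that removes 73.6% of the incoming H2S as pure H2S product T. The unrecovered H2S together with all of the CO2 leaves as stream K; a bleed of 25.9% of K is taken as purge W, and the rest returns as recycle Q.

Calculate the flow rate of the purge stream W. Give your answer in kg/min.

CO2 enters only via P and leaves only via the purge: 497×0.386 = 0.259×(CO2 in K), and the separator passes all CO2, so CO2 in V = CO2 in K = 740.7 kg/min.
H2S in V: m_A = 497×0.614 + (1−0.259)·(1−0.736)·m_A, so m_A = 305.16/0.8044 = 379.37 kg/min.
K = (1−0.736)×379.37 + 740.7 = 840.86 kg/min.
Purge W = 0.259×840.86 = 217.78 kg/min.

217.8 kg/min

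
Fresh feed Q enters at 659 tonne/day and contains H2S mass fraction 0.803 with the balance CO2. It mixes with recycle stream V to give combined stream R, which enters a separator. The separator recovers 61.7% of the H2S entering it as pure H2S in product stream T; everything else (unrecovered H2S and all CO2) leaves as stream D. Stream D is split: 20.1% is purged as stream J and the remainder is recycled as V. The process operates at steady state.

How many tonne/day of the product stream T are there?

470.5 tonne/day

H2S in R: m_A = 659×0.803 + (1−0.201)·(1−0.617)·m_A, so m_A = 529.18/0.6940 = 762.52 tonne/day.
Product T = 0.617×762.52 = 470.48 tonne/day.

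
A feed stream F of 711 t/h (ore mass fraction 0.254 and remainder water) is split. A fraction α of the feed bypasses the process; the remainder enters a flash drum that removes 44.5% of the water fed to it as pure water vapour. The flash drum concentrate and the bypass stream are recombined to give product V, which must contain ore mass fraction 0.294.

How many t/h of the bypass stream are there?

All 711×0.254 = 180.59 t/h of ore reaches V, so V = 180.59/0.294 = 614.27 t/h and vapour = 96.735 t/h.
The evaporator receives (1−α)·711 of feed at 0.746 water and removes 0.445 of that water:
0.445×0.746×(1−α)×711 = 96.735
(1−α) = 96.735/236.03 = 0.4098;  α = 0.5902.
Bypass flow = 0.5902×711 = 419.6 t/h.

419.6 t/h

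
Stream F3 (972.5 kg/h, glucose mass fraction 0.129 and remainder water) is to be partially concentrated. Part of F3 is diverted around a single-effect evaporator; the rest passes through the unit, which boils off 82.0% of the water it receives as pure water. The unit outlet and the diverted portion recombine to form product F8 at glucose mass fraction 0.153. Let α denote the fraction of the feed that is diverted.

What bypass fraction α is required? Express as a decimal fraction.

0.780

All 972.5×0.129 = 125.45 kg/h of glucose reaches F8, so F8 = 125.45/0.153 = 819.95 kg/h and vapour = 152.55 kg/h.
The evaporator receives (1−α)·972.5 of feed at 0.871 water and removes 0.820 of that water:
0.820×0.871×(1−α)×972.5 = 152.55
(1−α) = 152.55/694.58 = 0.2196;  α = 0.7804.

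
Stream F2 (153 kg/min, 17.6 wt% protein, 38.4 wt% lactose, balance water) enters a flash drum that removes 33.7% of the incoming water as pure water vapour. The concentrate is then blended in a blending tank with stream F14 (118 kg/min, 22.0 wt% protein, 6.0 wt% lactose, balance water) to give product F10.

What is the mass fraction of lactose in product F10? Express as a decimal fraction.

Vapour removed = 0.337×0.440×153 = 22.687 kg/min; concentrate = 130.31 kg/min.
lactose reaching the mixer = 58.752 (from concentrate) + 118×0.060 = 65.832 kg/min.
Product flow = 130.31 + 118 = 248.31 kg/min; lactose fraction = 0.2651.

0.2651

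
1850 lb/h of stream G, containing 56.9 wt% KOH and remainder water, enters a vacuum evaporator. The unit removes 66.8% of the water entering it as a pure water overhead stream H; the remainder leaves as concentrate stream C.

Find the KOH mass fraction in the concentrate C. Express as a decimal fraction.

KOH is not removed: 1850×0.569 = 1052.6 lb/h of KOH enters C.
water entering = 1850×0.431 = 797.35 lb/h; overhead removed = 0.668×797.35 = 532.63 lb/h.
Concentrate = 1850 − 532.63 = 1317.4 lb/h.
Mass fraction = 1052.6/1317.4 = 0.799.

0.799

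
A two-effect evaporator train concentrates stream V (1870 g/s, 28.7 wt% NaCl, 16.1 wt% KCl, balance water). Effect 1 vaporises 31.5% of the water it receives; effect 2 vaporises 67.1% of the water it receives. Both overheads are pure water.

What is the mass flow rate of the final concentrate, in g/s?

1070 g/s

water in feed = 1870×0.552 = 1032.2 g/s.
After stage 1: water left = (1−0.315)×1032.2 = 707.08; stream total = 1544.8 g/s.
After stage 2: water left = (1−0.671)×707.08 = 232.63; final concentrate = 1070.4 g/s.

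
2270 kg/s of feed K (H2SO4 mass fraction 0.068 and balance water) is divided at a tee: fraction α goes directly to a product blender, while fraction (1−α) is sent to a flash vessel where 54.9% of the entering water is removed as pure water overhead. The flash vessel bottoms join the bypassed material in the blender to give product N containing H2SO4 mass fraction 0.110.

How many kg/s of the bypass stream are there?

All 2270×0.068 = 154.36 kg/s of H2SO4 reaches N, so N = 154.36/0.110 = 1403.3 kg/s and vapour = 866.73 kg/s.
The evaporator receives (1−α)·2270 of feed at 0.932 water and removes 0.549 of that water:
0.549×0.932×(1−α)×2270 = 866.73
(1−α) = 866.73/1161.5 = 0.7462;  α = 0.2538.
Bypass flow = 0.2538×2270 = 576.07 kg/s.

576.1 kg/s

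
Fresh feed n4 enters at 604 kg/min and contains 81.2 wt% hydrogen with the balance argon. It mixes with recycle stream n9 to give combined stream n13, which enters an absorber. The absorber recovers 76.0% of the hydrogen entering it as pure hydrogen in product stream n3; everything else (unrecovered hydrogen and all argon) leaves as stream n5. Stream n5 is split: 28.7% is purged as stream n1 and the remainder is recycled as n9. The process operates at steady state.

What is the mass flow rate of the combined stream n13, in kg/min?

987.4 kg/min

argon enters only via n4 and leaves only via the purge: 604×0.188 = 0.287×(argon in n5), and the absorber passes all argon, so argon in n13 = argon in n5 = 395.65 kg/min.
hydrogen in n13: m_A = 604×0.812 + (1−0.287)·(1−0.760)·m_A, so m_A = 490.45/0.8289 = 591.7 kg/min.
n13 = 591.7 + 395.65 = 987.35 kg/min.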